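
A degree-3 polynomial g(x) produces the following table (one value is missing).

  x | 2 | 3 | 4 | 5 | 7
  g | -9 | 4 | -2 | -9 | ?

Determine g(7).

46

The 4 known values determine g uniquely (degree ≤ 3).
L_0(7) = (4)·(3)·(2)/[(-1)·(-2)·(-3)] = -4
L_1(7) = (5)·(3)·(2)/[(1)·(-1)·(-2)] = 15
L_2(7) = (5)·(4)·(2)/[(2)·(1)·(-1)] = -20
L_3(7) = (5)·(4)·(3)/[(3)·(2)·(1)] = 10
Sum: (-9)·(-4) + 4·(15) + (-2)·(-20) + (-9)·(10) = 46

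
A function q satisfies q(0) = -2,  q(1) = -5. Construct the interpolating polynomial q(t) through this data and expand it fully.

Build the Lagrange basis polynomials:
L_0(t) = (t - 1) / [-1] = -t + 1
L_1(t) = t / [1] = t
q(t) = (-2)·L_0 + (-5)·L_1
  (-2)·L_0(t) = 2t - 2
  (-5)·L_1(t) = -5t
Adding term by term: -3t - 2

q(t) = -3t - 2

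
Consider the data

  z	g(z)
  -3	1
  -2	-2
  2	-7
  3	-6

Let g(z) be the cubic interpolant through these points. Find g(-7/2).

Using Newton's divided-difference form:
g[-3,-2] = (-2 - 1) / (-2 - (-3)) = -3
g[-2,2] = (-7 - (-2)) / (2 - (-2)) = -5/4
g[2,3] = (-6 - (-7)) / (3 - 2) = 1
g[-3,-2,2] = (-5/4 - (-3)) / (2 - (-3)) = 7/20
g[-2,2,3] = (1 - (-5/4)) / (3 - (-2)) = 9/20
g[-3,-2,2,3] = (9/20 - 7/20) / (3 - (-3)) = 1/60
g(-7/2) = 1 + (-3)·(-1/2) + (7/20)·(-1/2)·(-3/2) + (1/60)·(-1/2)·(-3/2)·(-11/2) = 431/160

431/160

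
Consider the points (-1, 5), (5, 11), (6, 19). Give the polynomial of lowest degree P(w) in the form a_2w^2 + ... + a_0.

P(w) = w^2 - 3w + 1

Build the Lagrange basis polynomials:
L_0(w) = (w - 5)(w - 6) / [42] = (1/42)w^2 - (11/42)w + 5/7
L_1(w) = (w + 1)(w - 6) / [-6] = -(1/6)w^2 + (5/6)w + 1
L_2(w) = (w + 1)(w - 5) / [7] = (1/7)w^2 - (4/7)w - 5/7
P(w) = 5·L_0 + 11·L_1 + 19·L_2
  5·L_0(w) = (5/42)w^2 - (55/42)w + 25/7
  11·L_1(w) = -(11/6)w^2 + (55/6)w + 11
  19·L_2(w) = (19/7)w^2 - (76/7)w - 95/7
Adding term by term: w^2 - 3w + 1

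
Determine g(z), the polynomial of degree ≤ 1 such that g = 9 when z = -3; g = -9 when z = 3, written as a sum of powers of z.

g(z) = -3z

L_0(z) = (z - 3) / [-6] = -(1/6)z + 1/2
L_1(z) = (z + 3) / [6] = (1/6)z + 1/2
g(z) = 9·L_0 + (-9)·L_1
  9·L_0(z) = -(3/2)z + 9/2
  (-9)·L_1(z) = -(3/2)z - 9/2
Adding term by term: -3z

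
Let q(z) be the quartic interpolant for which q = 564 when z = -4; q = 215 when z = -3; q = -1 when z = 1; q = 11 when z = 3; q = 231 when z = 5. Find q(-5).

1211

L_0(-5) = (-2)·(-6)·(-8)·(-10)/[(-1)·(-5)·(-7)·(-9)] = 64/21
L_1(-5) = (-1)·(-6)·(-8)·(-10)/[(1)·(-4)·(-6)·(-8)] = -5/2
L_2(-5) = (-1)·(-2)·(-8)·(-10)/[(5)·(4)·(-2)·(-4)] = 1
L_3(-5) = (-1)·(-2)·(-6)·(-10)/[(7)·(6)·(2)·(-2)] = -5/7
L_4(-5) = (-1)·(-2)·(-6)·(-8)/[(9)·(8)·(4)·(2)] = 1/6
Sum: 564·(64/21) + 215·(-5/2) + (-1)·(1) + 11·(-5/7) + 231·(1/6) = 1211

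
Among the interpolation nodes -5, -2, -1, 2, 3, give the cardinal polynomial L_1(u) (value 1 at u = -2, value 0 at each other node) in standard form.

L_1(u) = -(1/60)u^4 - (1/60)u^3 + (19/60)u^2 - (11/60)u - 1/2

L_1(u) = (u + 5)(u + 1)(u - 2)(u - 3) / [(3)·(-1)·(-4)·(-5)]
       = (u^4 + u^3 - 19u^2 + 11u + 30) / (-60)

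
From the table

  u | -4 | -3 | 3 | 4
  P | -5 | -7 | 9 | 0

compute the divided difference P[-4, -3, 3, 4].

-7/24

P[-4,-3] = (-7 - (-5)) / (-3 - (-4)) = -2
P[-3,3] = (9 - (-7)) / (3 - (-3)) = 8/3
P[3,4] = (0 - 9) / (4 - 3) = -9
P[-4,-3,3] = (8/3 - (-2)) / (3 - (-4)) = 2/3
P[-3,3,4] = (-9 - 8/3) / (4 - (-3)) = -5/3
P[-4,-3,3,4] = (-5/3 - 2/3) / (4 - (-4)) = -7/24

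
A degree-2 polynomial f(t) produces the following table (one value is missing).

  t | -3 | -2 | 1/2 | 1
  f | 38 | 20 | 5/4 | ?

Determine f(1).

The 3 known values determine f uniquely (degree ≤ 2).
Evaluate each Lagrange basis at t = 1:
L_0(1) = (3)·(1/2)/[(-1)·(-7/2)] = 3/7
L_1(1) = (4)·(1/2)/[(1)·(-5/2)] = -4/5
L_2(1) = (4)·(3)/[(7/2)·(5/2)] = 48/35
Sum: 38·(3/7) + 20·(-4/5) + 5/4·(48/35) = 2

2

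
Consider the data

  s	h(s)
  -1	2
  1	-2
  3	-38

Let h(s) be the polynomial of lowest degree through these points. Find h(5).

-106

Using Newton's divided-difference form:
h[-1,1] = (-2 - 2) / (1 - (-1)) = -2
h[1,3] = (-38 - (-2)) / (3 - 1) = -18
h[-1,1,3] = (-18 - (-2)) / (3 - (-1)) = -4
h(5) = 2 + (-2)·(6) + (-4)·(6)·(4) = -106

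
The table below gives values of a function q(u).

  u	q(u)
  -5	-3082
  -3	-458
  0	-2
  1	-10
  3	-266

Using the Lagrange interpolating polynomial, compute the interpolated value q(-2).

-106

L_0(-2) = (1)·(-2)·(-3)·(-5)/[(-2)·(-5)·(-6)·(-8)] = -1/16
L_1(-2) = (3)·(-2)·(-3)·(-5)/[(2)·(-3)·(-4)·(-6)] = 5/8
L_2(-2) = (3)·(1)·(-3)·(-5)/[(5)·(3)·(-1)·(-3)] = 1
L_3(-2) = (3)·(1)·(-2)·(-5)/[(6)·(4)·(1)·(-2)] = -5/8
L_4(-2) = (3)·(1)·(-2)·(-3)/[(8)·(6)·(3)·(2)] = 1/16
Sum: (-3082)·(-1/16) + (-458)·(5/8) + (-2)·(1) + (-10)·(-5/8) + (-266)·(1/16) = -106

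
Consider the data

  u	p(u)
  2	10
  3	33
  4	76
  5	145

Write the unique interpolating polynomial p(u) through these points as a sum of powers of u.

Build the Lagrange basis polynomials:
L_0(u) = (u - 3)(u - 4)(u - 5) / [-6] = -(1/6)u^3 + 2u^2 - (47/6)u + 10
L_1(u) = (u - 2)(u - 4)(u - 5) / [2] = (1/2)u^3 - (11/2)u^2 + 19u - 20
L_2(u) = (u - 2)(u - 3)(u - 5) / [-2] = -(1/2)u^3 + 5u^2 - (31/2)u + 15
L_3(u) = (u - 2)(u - 3)(u - 4) / [6] = (1/6)u^3 - (3/2)u^2 + (13/3)u - 4
p(u) = 10·L_0 + 33·L_1 + 76·L_2 + 145·L_3
  10·L_0(u) = -(5/3)u^3 + 20u^2 - (235/3)u + 100
  33·L_1(u) = (33/2)u^3 - (363/2)u^2 + 627u - 660
  76·L_2(u) = -38u^3 + 380u^2 - 1178u + 1140
  145·L_3(u) = (145/6)u^3 - (435/2)u^2 + (1885/3)u - 580
Adding term by term: u^3 + u^2 - u

p(u) = u^3 + u^2 - u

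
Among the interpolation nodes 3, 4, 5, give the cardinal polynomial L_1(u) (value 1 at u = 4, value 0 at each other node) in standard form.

L_1(u) = -u^2 + 8u - 15

L_1(u) = (u - 3)(u - 5) / [(1)·(-1)]
       = (u^2 - 8u + 15) / (-1)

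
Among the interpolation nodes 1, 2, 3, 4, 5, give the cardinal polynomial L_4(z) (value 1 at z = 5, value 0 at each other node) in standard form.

L_4(z) = (1/24)z^4 - (5/12)z^3 + (35/24)z^2 - (25/12)z + 1

L_4(z) = (z - 1)(z - 2)(z - 3)(z - 4) / [(4)·(3)·(2)·(1)]
       = (z^4 - 10z^3 + 35z^2 - 50z + 24) / (24)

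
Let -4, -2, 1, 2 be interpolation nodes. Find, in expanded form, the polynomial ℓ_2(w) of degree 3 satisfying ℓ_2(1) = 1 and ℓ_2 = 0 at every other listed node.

ℓ_2(w) = -(1/15)w^3 - (4/15)w^2 + (4/15)w + 16/15

ℓ_2(w) = (w + 4)(w + 2)(w - 2) / [(5)·(3)·(-1)]
       = (w^3 + 4w^2 - 4w - 16) / (-15)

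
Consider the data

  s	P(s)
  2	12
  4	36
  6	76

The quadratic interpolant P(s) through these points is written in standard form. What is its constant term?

4

Build the Lagrange basis polynomials:
L_0(s) = (s - 4)(s - 6) / [8] = (1/8)s^2 - (5/4)s + 3
L_1(s) = (s - 2)(s - 6) / [-4] = -(1/4)s^2 + 2s - 3
L_2(s) = (s - 2)(s - 4) / [8] = (1/8)s^2 - (3/4)s + 1
P(s) = 12·L_0 + 36·L_1 + 76·L_2
Only the constant term is needed; take it from each L_i and combine:
12·(3) + 36·(-3) + 76·(1) = 4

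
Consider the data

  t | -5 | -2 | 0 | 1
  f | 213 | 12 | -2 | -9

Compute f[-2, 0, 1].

f[-2,0] = (-2 - 12) / (0 - (-2)) = -7
f[0,1] = (-9 - (-2)) / (1 - 0) = -7
f[-2,0,1] = (-7 - (-7)) / (1 - (-2)) = 0

0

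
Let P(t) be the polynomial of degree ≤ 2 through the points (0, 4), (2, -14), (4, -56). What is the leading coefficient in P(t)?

-3

The leading coefficient equals the top divided difference P[0,2,4].
P[0,2] = (-14 - 4) / (2 - 0) = -9
P[2,4] = (-56 - (-14)) / (4 - 2) = -21
P[0,2,4] = (-21 - (-9)) / (4 - 0) = -3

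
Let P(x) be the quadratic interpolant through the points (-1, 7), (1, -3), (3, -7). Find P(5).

Evaluate each Lagrange basis at x = 5:
L_0(5) = (4)·(2)/[(-2)·(-4)] = 1
L_1(5) = (6)·(2)/[(2)·(-2)] = -3
L_2(5) = (6)·(4)/[(4)·(2)] = 3
Sum: 7·(1) + (-3)·(-3) + (-7)·(3) = -5

-5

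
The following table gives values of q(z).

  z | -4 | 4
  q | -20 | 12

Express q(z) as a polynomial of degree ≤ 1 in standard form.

q(z) = 4z - 4

L_0(z) = (z - 4) / [-8] = -(1/8)z + 1/2
L_1(z) = (z + 4) / [8] = (1/8)z + 1/2
q(z) = (-20)·L_0 + 12·L_1
  (-20)·L_0(z) = (5/2)z - 10
  12·L_1(z) = (3/2)z + 6
Adding term by term: 4z - 4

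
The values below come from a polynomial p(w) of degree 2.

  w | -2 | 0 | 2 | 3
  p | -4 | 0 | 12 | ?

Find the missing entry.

21

The 3 known values determine p uniquely (degree ≤ 2).
Evaluate each Lagrange basis at w = 3:
L_0(3) = (3)·(1)/[(-2)·(-4)] = 3/8
L_1(3) = (5)·(1)/[(2)·(-2)] = -5/4
L_2(3) = (5)·(3)/[(4)·(2)] = 15/8
Sum: (-4)·(3/8) + 0 + 12·(15/8) = 21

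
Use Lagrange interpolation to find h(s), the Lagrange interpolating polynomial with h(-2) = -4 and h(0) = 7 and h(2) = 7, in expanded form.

Build the Lagrange basis polynomials:
L_0(s) = s(s - 2) / [8] = (1/8)s^2 - (1/4)s
L_1(s) = (s + 2)(s - 2) / [-4] = -(1/4)s^2 + 1
L_2(s) = (s + 2)s / [8] = (1/8)s^2 + (1/4)s
h(s) = (-4)·L_0 + 7·L_1 + 7·L_2
  (-4)·L_0(s) = -(1/2)s^2 + s
  7·L_1(s) = -(7/4)s^2 + 7
  7·L_2(s) = (7/8)s^2 + (7/4)s
Adding term by term: -(11/8)s^2 + (11/4)s + 7

h(s) = -(11/8)s^2 + (11/4)s + 7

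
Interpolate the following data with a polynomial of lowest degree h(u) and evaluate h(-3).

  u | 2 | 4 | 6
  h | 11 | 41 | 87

L_0(-3) = (-7)·(-9)/[(-2)·(-4)] = 63/8
L_1(-3) = (-5)·(-9)/[(2)·(-2)] = -45/4
L_2(-3) = (-5)·(-7)/[(4)·(2)] = 35/8
Sum: 11·(63/8) + 41·(-45/4) + 87·(35/8) = 6

6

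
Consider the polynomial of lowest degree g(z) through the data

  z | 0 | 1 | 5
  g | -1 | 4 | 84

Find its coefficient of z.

2

L_0(z) = (z - 1)(z - 5) / [5] = (1/5)z^2 - (6/5)z + 1
L_1(z) = z(z - 5) / [-4] = -(1/4)z^2 + (5/4)z
L_2(z) = z(z - 1) / [20] = (1/20)z^2 - (1/20)z
g(z) = (-1)·L_0 + 4·L_1 + 84·L_2
Only the coefficient of z is needed; take it from each L_i and combine:
(-1)·(-6/5) + 4·(5/4) + 84·(-1/20) = 2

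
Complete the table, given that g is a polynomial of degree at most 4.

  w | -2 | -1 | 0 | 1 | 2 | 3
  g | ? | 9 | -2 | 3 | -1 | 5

105

The 5 known values determine g uniquely (degree ≤ 4).
L_0(-2) = (-2)·(-3)·(-4)·(-5)/[(-1)·(-2)·(-3)·(-4)] = 5
L_1(-2) = (-1)·(-3)·(-4)·(-5)/[(1)·(-1)·(-2)·(-3)] = -10
L_2(-2) = (-1)·(-2)·(-4)·(-5)/[(2)·(1)·(-1)·(-2)] = 10
L_3(-2) = (-1)·(-2)·(-3)·(-5)/[(3)·(2)·(1)·(-1)] = -5
L_4(-2) = (-1)·(-2)·(-3)·(-4)/[(4)·(3)·(2)·(1)] = 1
Sum: 9·(5) + (-2)·(-10) + 3·(10) + (-1)·(-5) + 5·(1) = 105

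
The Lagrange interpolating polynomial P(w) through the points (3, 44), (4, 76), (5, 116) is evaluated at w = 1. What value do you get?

4

Evaluate each Lagrange basis at w = 1:
L_0(1) = (-3)·(-4)/[(-1)·(-2)] = 6
L_1(1) = (-2)·(-4)/[(1)·(-1)] = -8
L_2(1) = (-2)·(-3)/[(2)·(1)] = 3
Sum: 44·(6) + 76·(-8) + 116·(3) = 4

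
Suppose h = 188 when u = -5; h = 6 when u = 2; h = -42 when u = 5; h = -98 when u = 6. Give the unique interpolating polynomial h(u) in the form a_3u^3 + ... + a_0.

h(u) = -u^3 + 3u^2 + 2u - 2

Newton's divided differences:
h[-5,2] = (6 - 188) / (2 - (-5)) = -26
h[2,5] = (-42 - 6) / (5 - 2) = -16
h[5,6] = (-98 - (-42)) / (6 - 5) = -56
h[-5,2,5] = (-16 - (-26)) / (5 - (-5)) = 1
h[2,5,6] = (-56 - (-16)) / (6 - 2) = -10
h[-5,2,5,6] = (-10 - 1) / (6 - (-5)) = -1
h(u) = 188 + (-26)·(u + 5) + 1·(u + 5)(u - 2) + (-1)·(u + 5)(u - 2)(u - 5)
Expanding: h(u) = -u^3 + 3u^2 + 2u - 2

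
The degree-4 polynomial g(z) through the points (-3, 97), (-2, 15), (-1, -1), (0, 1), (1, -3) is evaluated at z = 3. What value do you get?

-5

Evaluate each Lagrange basis at z = 3:
L_0(3) = (5)·(4)·(3)·(2)/[(-1)·(-2)·(-3)·(-4)] = 5
L_1(3) = (6)·(4)·(3)·(2)/[(1)·(-1)·(-2)·(-3)] = -24
L_2(3) = (6)·(5)·(3)·(2)/[(2)·(1)·(-1)·(-2)] = 45
L_3(3) = (6)·(5)·(4)·(2)/[(3)·(2)·(1)·(-1)] = -40
L_4(3) = (6)·(5)·(4)·(3)/[(4)·(3)·(2)·(1)] = 15
Sum: 97·(5) + 15·(-24) + (-1)·(45) + 1·(-40) + (-3)·(15) = -5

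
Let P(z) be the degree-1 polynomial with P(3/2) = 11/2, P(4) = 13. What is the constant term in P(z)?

1

L_0(z) = (z - 4) / [-5/2] = -(2/5)z + 8/5
L_1(z) = (z - 3/2) / [5/2] = (2/5)z - 3/5
P(z) = (11/2)·L_0 + 13·L_1
Only the constant term is needed; take it from each L_i and combine:
(11/2)·(8/5) + 13·(-3/5) = 1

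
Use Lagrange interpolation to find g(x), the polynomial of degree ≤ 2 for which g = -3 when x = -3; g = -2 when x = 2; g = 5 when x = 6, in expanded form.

Build the Lagrange basis polynomials:
L_0(x) = (x - 2)(x - 6) / [45] = (1/45)x^2 - (8/45)x + 4/15
L_1(x) = (x + 3)(x - 6) / [-20] = -(1/20)x^2 + (3/20)x + 9/10
L_2(x) = (x + 3)(x - 2) / [36] = (1/36)x^2 + (1/36)x - 1/6
g(x) = (-3)·L_0 + (-2)·L_1 + 5·L_2
  (-3)·L_0(x) = -(1/15)x^2 + (8/15)x - 4/5
  (-2)·L_1(x) = (1/10)x^2 - (3/10)x - 9/5
  5·L_2(x) = (5/36)x^2 + (5/36)x - 5/6
Adding term by term: (31/180)x^2 + (67/180)x - 103/30

g(x) = (31/180)x^2 + (67/180)x - 103/30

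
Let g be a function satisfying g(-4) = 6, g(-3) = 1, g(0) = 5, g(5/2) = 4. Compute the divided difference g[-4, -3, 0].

19/12

g[-4,-3] = (1 - 6) / (-3 - (-4)) = -5
g[-3,0] = (5 - 1) / (0 - (-3)) = 4/3
g[-4,-3,0] = (4/3 - (-5)) / (0 - (-4)) = 19/12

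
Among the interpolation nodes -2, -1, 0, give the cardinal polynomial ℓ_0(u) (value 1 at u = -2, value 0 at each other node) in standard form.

ℓ_0(u) = (1/2)u^2 + (1/2)u

ℓ_0(u) = (u + 1)u / [(-1)·(-2)]
       = (u^2 + u) / (2)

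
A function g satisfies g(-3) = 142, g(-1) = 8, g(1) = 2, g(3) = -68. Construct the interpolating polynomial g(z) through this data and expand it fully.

g(z) = -4z^3 + 4z^2 + z + 1

Build the Lagrange basis polynomials:
L_0(z) = (z + 1)(z - 1)(z - 3) / [-48] = -(1/48)z^3 + (1/16)z^2 + (1/48)z - 1/16
L_1(z) = (z + 3)(z - 1)(z - 3) / [16] = (1/16)z^3 - (1/16)z^2 - (9/16)z + 9/16
L_2(z) = (z + 3)(z + 1)(z - 3) / [-16] = -(1/16)z^3 - (1/16)z^2 + (9/16)z + 9/16
L_3(z) = (z + 3)(z + 1)(z - 1) / [48] = (1/48)z^3 + (1/16)z^2 - (1/48)z - 1/16
g(z) = 142·L_0 + 8·L_1 + 2·L_2 + (-68)·L_3
  142·L_0(z) = -(71/24)z^3 + (71/8)z^2 + (71/24)z - 71/8
  8·L_1(z) = (1/2)z^3 - (1/2)z^2 - (9/2)z + 9/2
  2·L_2(z) = -(1/8)z^3 - (1/8)z^2 + (9/8)z + 9/8
  (-68)·L_3(z) = -(17/12)z^3 - (17/4)z^2 + (17/12)z + 17/4
Adding term by term: -4z^3 + 4z^2 + z + 1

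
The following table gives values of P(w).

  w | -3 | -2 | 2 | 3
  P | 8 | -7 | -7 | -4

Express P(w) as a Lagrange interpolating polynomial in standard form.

P(w) = -(2/5)w^3 + (9/5)w^2 + (8/5)w - 71/5

Build the Lagrange basis polynomials:
L_0(w) = (w + 2)(w - 2)(w - 3) / [-30] = -(1/30)w^3 + (1/10)w^2 + (2/15)w - 2/5
L_1(w) = (w + 3)(w - 2)(w - 3) / [20] = (1/20)w^3 - (1/10)w^2 - (9/20)w + 9/10
L_2(w) = (w + 3)(w + 2)(w - 3) / [-20] = -(1/20)w^3 - (1/10)w^2 + (9/20)w + 9/10
L_3(w) = (w + 3)(w + 2)(w - 2) / [30] = (1/30)w^3 + (1/10)w^2 - (2/15)w - 2/5
P(w) = 8·L_0 + (-7)·L_1 + (-7)·L_2 + (-4)·L_3
  8·L_0(w) = -(4/15)w^3 + (4/5)w^2 + (16/15)w - 16/5
  (-7)·L_1(w) = -(7/20)w^3 + (7/10)w^2 + (63/20)w - 63/10
  (-7)·L_2(w) = (7/20)w^3 + (7/10)w^2 - (63/20)w - 63/10
  (-4)·L_3(w) = -(2/15)w^3 - (2/5)w^2 + (8/15)w + 8/5
Adding term by term: -(2/5)w^3 + (9/5)w^2 + (8/5)w - 71/5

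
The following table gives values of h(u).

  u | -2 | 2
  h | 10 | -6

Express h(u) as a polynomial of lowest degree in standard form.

h(u) = -4u + 2

Build the Lagrange basis polynomials:
L_0(u) = (u - 2) / [-4] = -(1/4)u + 1/2
L_1(u) = (u + 2) / [4] = (1/4)u + 1/2
h(u) = 10·L_0 + (-6)·L_1
  10·L_0(u) = -(5/2)u + 5
  (-6)·L_1(u) = -(3/2)u - 3
Adding term by term: -4u + 2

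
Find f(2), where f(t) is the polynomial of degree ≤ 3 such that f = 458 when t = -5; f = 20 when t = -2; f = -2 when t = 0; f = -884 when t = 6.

-32

Evaluate each Lagrange basis at t = 2:
L_0(2) = (4)·(2)·(-4)/[(-3)·(-5)·(-11)] = 32/165
L_1(2) = (7)·(2)·(-4)/[(3)·(-2)·(-8)] = -7/6
L_2(2) = (7)·(4)·(-4)/[(5)·(2)·(-6)] = 28/15
L_3(2) = (7)·(4)·(2)/[(11)·(8)·(6)] = 7/66
Sum: 458·(32/165) + 20·(-7/6) + (-2)·(28/15) + (-884)·(7/66) = -32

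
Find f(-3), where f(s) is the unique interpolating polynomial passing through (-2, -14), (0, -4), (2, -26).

-31

Evaluate each Lagrange basis at s = -3:
L_0(-3) = (-3)·(-5)/[(-2)·(-4)] = 15/8
L_1(-3) = (-1)·(-5)/[(2)·(-2)] = -5/4
L_2(-3) = (-1)·(-3)/[(4)·(2)] = 3/8
Sum: (-14)·(15/8) + (-4)·(-5/4) + (-26)·(3/8) = -31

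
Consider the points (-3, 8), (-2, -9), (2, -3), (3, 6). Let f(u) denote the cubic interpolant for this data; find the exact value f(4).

68/5

L_0(4) = (6)·(2)·(1)/[(-1)·(-5)·(-6)] = -2/5
L_1(4) = (7)·(2)·(1)/[(1)·(-4)·(-5)] = 7/10
L_2(4) = (7)·(6)·(1)/[(5)·(4)·(-1)] = -21/10
L_3(4) = (7)·(6)·(2)/[(6)·(5)·(1)] = 14/5
Sum: 8·(-2/5) + (-9)·(7/10) + (-3)·(-21/10) + 6·(14/5) = 68/5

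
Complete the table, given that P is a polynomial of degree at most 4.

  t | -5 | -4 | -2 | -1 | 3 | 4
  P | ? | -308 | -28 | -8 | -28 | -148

-724

The 5 known values determine P uniquely (degree ≤ 4).
Evaluate each Lagrange basis at t = -5:
L_0(-5) = (-3)·(-4)·(-8)·(-9)/[(-2)·(-3)·(-7)·(-8)] = 18/7
L_1(-5) = (-1)·(-4)·(-8)·(-9)/[(2)·(-1)·(-5)·(-6)] = -24/5
L_2(-5) = (-1)·(-3)·(-8)·(-9)/[(3)·(1)·(-4)·(-5)] = 18/5
L_3(-5) = (-1)·(-3)·(-4)·(-9)/[(7)·(5)·(4)·(-1)] = -27/35
L_4(-5) = (-1)·(-3)·(-4)·(-8)/[(8)·(6)·(5)·(1)] = 2/5
Sum: (-308)·(18/7) + (-28)·(-24/5) + (-8)·(18/5) + (-28)·(-27/35) + (-148)·(2/5) = -724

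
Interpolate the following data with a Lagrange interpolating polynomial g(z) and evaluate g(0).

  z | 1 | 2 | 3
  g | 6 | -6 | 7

Evaluate each Lagrange basis at z = 0:
L_0(0) = (-2)·(-3)/[(-1)·(-2)] = 3
L_1(0) = (-1)·(-3)/[(1)·(-1)] = -3
L_2(0) = (-1)·(-2)/[(2)·(1)] = 1
Sum: 6·(3) + (-6)·(-3) + 7·(1) = 43

43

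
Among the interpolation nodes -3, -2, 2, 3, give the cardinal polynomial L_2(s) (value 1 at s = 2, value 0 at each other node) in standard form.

L_2(s) = (s + 3)(s + 2)(s - 3) / [(5)·(4)·(-1)]
       = (s^3 + 2s^2 - 9s - 18) / (-20)

L_2(s) = -(1/20)s^3 - (1/10)s^2 + (9/20)s + 9/10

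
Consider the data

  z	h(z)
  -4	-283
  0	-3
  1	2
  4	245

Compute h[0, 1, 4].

h[0,1] = (2 - (-3)) / (1 - 0) = 5
h[1,4] = (245 - 2) / (4 - 1) = 81
h[0,1,4] = (81 - 5) / (4 - 0) = 19

19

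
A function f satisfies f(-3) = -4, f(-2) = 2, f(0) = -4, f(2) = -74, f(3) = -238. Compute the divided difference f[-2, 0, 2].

-8

f[-2,0] = (-4 - 2) / (0 - (-2)) = -3
f[0,2] = (-74 - (-4)) / (2 - 0) = -35
f[-2,0,2] = (-35 - (-3)) / (2 - (-2)) = -8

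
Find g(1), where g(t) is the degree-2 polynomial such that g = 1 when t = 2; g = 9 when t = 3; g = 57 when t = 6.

-3

Evaluate each Lagrange basis at t = 1:
L_0(1) = (-2)·(-5)/[(-1)·(-4)] = 5/2
L_1(1) = (-1)·(-5)/[(1)·(-3)] = -5/3
L_2(1) = (-1)·(-2)/[(4)·(3)] = 1/6
Sum: 1·(5/2) + 9·(-5/3) + 57·(1/6) = -3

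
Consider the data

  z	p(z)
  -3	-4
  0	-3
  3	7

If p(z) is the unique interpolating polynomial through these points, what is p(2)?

Evaluate each Lagrange basis at z = 2:
L_0(2) = (2)·(-1)/[(-3)·(-6)] = -1/9
L_1(2) = (5)·(-1)/[(3)·(-3)] = 5/9
L_2(2) = (5)·(2)/[(6)·(3)] = 5/9
Sum: (-4)·(-1/9) + (-3)·(5/9) + 7·(5/9) = 8/3

8/3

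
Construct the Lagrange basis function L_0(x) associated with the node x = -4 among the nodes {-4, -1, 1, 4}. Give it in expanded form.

L_0(x) = -(1/120)x^3 + (1/30)x^2 + (1/120)x - 1/30

L_0(x) = (x + 1)(x - 1)(x - 4) / [(-3)·(-5)·(-8)]
       = (x^3 - 4x^2 - x + 4) / (-120)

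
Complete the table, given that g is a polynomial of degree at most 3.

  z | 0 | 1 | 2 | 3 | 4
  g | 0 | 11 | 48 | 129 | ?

272

The 4 known values determine g uniquely (degree ≤ 3).
L_0(4) = (3)·(2)·(1)/[(-1)·(-2)·(-3)] = -1
L_1(4) = (4)·(2)·(1)/[(1)·(-1)·(-2)] = 4
L_2(4) = (4)·(3)·(1)/[(2)·(1)·(-1)] = -6
L_3(4) = (4)·(3)·(2)/[(3)·(2)·(1)] = 4
Sum: 0 + 11·(4) + 48·(-6) + 129·(4) = 272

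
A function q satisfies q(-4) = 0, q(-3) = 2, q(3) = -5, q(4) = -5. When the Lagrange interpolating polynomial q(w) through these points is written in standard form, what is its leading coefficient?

The leading coefficient equals the top divided difference q[-4,-3,3,4].
q[-4,-3] = (2 - 0) / (-3 - (-4)) = 2
q[-3,3] = (-5 - 2) / (3 - (-3)) = -7/6
q[3,4] = (-5 - (-5)) / (4 - 3) = 0
q[-4,-3,3] = (-7/6 - 2) / (3 - (-4)) = -19/42
q[-3,3,4] = (0 - (-7/6)) / (4 - (-3)) = 1/6
q[-4,-3,3,4] = (1/6 - (-19/42)) / (4 - (-4)) = 13/168

13/168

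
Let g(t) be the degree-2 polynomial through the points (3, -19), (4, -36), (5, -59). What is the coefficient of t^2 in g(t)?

-3

The leading coefficient equals the top divided difference g[3,4,5].
g[3,4] = (-36 - (-19)) / (4 - 3) = -17
g[4,5] = (-59 - (-36)) / (5 - 4) = -23
g[3,4,5] = (-23 - (-17)) / (5 - 3) = -3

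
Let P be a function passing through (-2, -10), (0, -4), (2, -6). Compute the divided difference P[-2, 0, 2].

P[-2,0] = (-4 - (-10)) / (0 - (-2)) = 3
P[0,2] = (-6 - (-4)) / (2 - 0) = -1
P[-2,0,2] = (-1 - 3) / (2 - (-2)) = -1

-1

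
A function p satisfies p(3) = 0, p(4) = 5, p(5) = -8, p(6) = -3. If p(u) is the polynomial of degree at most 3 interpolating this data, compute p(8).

205

L_0(8) = (4)·(3)·(2)/[(-1)·(-2)·(-3)] = -4
L_1(8) = (5)·(3)·(2)/[(1)·(-1)·(-2)] = 15
L_2(8) = (5)·(4)·(2)/[(2)·(1)·(-1)] = -20
L_3(8) = (5)·(4)·(3)/[(3)·(2)·(1)] = 10
Sum: 0 + 5·(15) + (-8)·(-20) + (-3)·(10) = 205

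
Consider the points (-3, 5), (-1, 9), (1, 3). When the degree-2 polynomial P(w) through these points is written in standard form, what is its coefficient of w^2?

The leading coefficient equals the top divided difference P[-3,-1,1].
P[-3,-1] = (9 - 5) / (-1 - (-3)) = 2
P[-1,1] = (3 - 9) / (1 - (-1)) = -3
P[-3,-1,1] = (-3 - 2) / (1 - (-3)) = -5/4

-5/4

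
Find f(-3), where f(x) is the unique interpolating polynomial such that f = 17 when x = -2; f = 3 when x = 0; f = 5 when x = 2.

30

L_0(-3) = (-3)·(-5)/[(-2)·(-4)] = 15/8
L_1(-3) = (-1)·(-5)/[(2)·(-2)] = -5/4
L_2(-3) = (-1)·(-3)/[(4)·(2)] = 3/8
Sum: 17·(15/8) + 3·(-5/4) + 5·(3/8) = 30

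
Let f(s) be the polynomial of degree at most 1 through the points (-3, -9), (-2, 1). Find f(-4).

-19

Evaluate each Lagrange basis at s = -4:
L_0(-4) = (-2)/[(-1)] = 2
L_1(-4) = (-1)/[(1)] = -1
Sum: (-9)·(2) + 1·(-1) = -19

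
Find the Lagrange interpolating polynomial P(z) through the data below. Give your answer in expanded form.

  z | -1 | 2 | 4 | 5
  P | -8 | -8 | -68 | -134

Build the Lagrange basis polynomials:
L_0(z) = (z - 2)(z - 4)(z - 5) / [-90] = -(1/90)z^3 + (11/90)z^2 - (19/45)z + 4/9
L_1(z) = (z + 1)(z - 4)(z - 5) / [18] = (1/18)z^3 - (4/9)z^2 + (11/18)z + 10/9
L_2(z) = (z + 1)(z - 2)(z - 5) / [-10] = -(1/10)z^3 + (3/5)z^2 - (3/10)z - 1
L_3(z) = (z + 1)(z - 2)(z - 4) / [18] = (1/18)z^3 - (5/18)z^2 + (1/9)z + 4/9
P(z) = (-8)·L_0 + (-8)·L_1 + (-68)·L_2 + (-134)·L_3
  (-8)·L_0(z) = (4/45)z^3 - (44/45)z^2 + (152/45)z - 32/9
  (-8)·L_1(z) = -(4/9)z^3 + (32/9)z^2 - (44/9)z - 80/9
  (-68)·L_2(z) = (34/5)z^3 - (204/5)z^2 + (102/5)z + 68
  (-134)·L_3(z) = -(67/9)z^3 + (335/9)z^2 - (134/9)z - 536/9
Adding term by term: -z^3 - z^2 + 4z - 4

P(z) = -z^3 - z^2 + 4z - 4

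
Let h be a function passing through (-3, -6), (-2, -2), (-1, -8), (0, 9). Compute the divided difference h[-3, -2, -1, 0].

h[-3,-2] = (-2 - (-6)) / (-2 - (-3)) = 4
h[-2,-1] = (-8 - (-2)) / (-1 - (-2)) = -6
h[-1,0] = (9 - (-8)) / (0 - (-1)) = 17
h[-3,-2,-1] = (-6 - 4) / (-1 - (-3)) = -5
h[-2,-1,0] = (17 - (-6)) / (0 - (-2)) = 23/2
h[-3,-2,-1,0] = (23/2 - (-5)) / (0 - (-3)) = 11/2

11/2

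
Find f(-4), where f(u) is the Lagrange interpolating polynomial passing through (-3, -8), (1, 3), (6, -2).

Evaluate each Lagrange basis at u = -4:
L_0(-4) = (-5)·(-10)/[(-4)·(-9)] = 25/18
L_1(-4) = (-1)·(-10)/[(4)·(-5)] = -1/2
L_2(-4) = (-1)·(-5)/[(9)·(5)] = 1/9
Sum: (-8)·(25/18) + 3·(-1/2) + (-2)·(1/9) = -77/6

-77/6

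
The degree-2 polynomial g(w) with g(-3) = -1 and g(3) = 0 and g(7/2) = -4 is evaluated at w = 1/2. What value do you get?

L_0(1/2) = (-5/2)·(-3)/[(-6)·(-13/2)] = 5/26
L_1(1/2) = (7/2)·(-3)/[(6)·(-1/2)] = 7/2
L_2(1/2) = (7/2)·(-5/2)/[(13/2)·(1/2)] = -35/13
Sum: (-1)·(5/26) + 0 + (-4)·(-35/13) = 275/26

275/26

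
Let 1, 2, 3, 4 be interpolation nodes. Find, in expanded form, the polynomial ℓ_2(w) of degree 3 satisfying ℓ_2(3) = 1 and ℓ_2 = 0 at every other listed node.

ℓ_2(w) = -(1/2)w^3 + (7/2)w^2 - 7w + 4

ℓ_2(w) = (w - 1)(w - 2)(w - 4) / [(2)·(1)·(-1)]
       = (w^3 - 7w^2 + 14w - 8) / (-2)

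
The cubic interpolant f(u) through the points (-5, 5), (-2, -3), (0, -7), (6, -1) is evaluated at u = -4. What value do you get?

Evaluate each Lagrange basis at u = -4:
L_0(-4) = (-2)·(-4)·(-10)/[(-3)·(-5)·(-11)] = 16/33
L_1(-4) = (1)·(-4)·(-10)/[(3)·(-2)·(-8)] = 5/6
L_2(-4) = (1)·(-2)·(-10)/[(5)·(2)·(-6)] = -1/3
L_3(-4) = (1)·(-2)·(-4)/[(11)·(8)·(6)] = 1/66
Sum: 5·(16/33) + (-3)·(5/6) + (-7)·(-1/3) + (-1)·(1/66) = 74/33

74/33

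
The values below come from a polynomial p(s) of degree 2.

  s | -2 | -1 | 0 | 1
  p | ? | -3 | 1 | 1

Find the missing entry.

-11

The 3 known values determine p uniquely (degree ≤ 2).
Evaluate each Lagrange basis at s = -2:
L_0(-2) = (-2)·(-3)/[(-1)·(-2)] = 3
L_1(-2) = (-1)·(-3)/[(1)·(-1)] = -3
L_2(-2) = (-1)·(-2)/[(2)·(1)] = 1
Sum: (-3)·(3) + 1·(-3) + 1·(1) = -11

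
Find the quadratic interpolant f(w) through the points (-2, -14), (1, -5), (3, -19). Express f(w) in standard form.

f(w) = -2w^2 + w - 4

Build the Lagrange basis polynomials:
L_0(w) = (w - 1)(w - 3) / [15] = (1/15)w^2 - (4/15)w + 1/5
L_1(w) = (w + 2)(w - 3) / [-6] = -(1/6)w^2 + (1/6)w + 1
L_2(w) = (w + 2)(w - 1) / [10] = (1/10)w^2 + (1/10)w - 1/5
f(w) = (-14)·L_0 + (-5)·L_1 + (-19)·L_2
  (-14)·L_0(w) = -(14/15)w^2 + (56/15)w - 14/5
  (-5)·L_1(w) = (5/6)w^2 - (5/6)w - 5
  (-19)·L_2(w) = -(19/10)w^2 - (19/10)w + 19/5
Adding term by term: -2w^2 + w - 4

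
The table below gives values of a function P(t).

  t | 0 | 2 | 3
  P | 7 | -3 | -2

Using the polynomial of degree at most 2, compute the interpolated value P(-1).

Evaluate each Lagrange basis at t = -1:
L_0(-1) = (-3)·(-4)/[(-2)·(-3)] = 2
L_1(-1) = (-1)·(-4)/[(2)·(-1)] = -2
L_2(-1) = (-1)·(-3)/[(3)·(1)] = 1
Sum: 7·(2) + (-3)·(-2) + (-2)·(1) = 18

18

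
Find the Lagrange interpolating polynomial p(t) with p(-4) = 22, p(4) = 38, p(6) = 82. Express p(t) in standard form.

L_0(t) = (t - 4)(t - 6) / [80] = (1/80)t^2 - (1/8)t + 3/10
L_1(t) = (t + 4)(t - 6) / [-16] = -(1/16)t^2 + (1/8)t + 3/2
L_2(t) = (t + 4)(t - 4) / [20] = (1/20)t^2 - 4/5
p(t) = 22·L_0 + 38·L_1 + 82·L_2
  22·L_0(t) = (11/40)t^2 - (11/4)t + 33/5
  38·L_1(t) = -(19/8)t^2 + (19/4)t + 57
  82·L_2(t) = (41/10)t^2 - 328/5
Adding term by term: 2t^2 + 2t - 2

p(t) = 2t^2 + 2t - 2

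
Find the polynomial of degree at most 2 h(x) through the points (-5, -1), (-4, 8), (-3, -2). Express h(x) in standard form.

h(x) = -(19/2)x^2 - (153/2)x - 146

L_0(x) = (x + 4)(x + 3) / [2] = (1/2)x^2 + (7/2)x + 6
L_1(x) = (x + 5)(x + 3) / [-1] = -x^2 - 8x - 15
L_2(x) = (x + 5)(x + 4) / [2] = (1/2)x^2 + (9/2)x + 10
h(x) = (-1)·L_0 + 8·L_1 + (-2)·L_2
  (-1)·L_0(x) = -(1/2)x^2 - (7/2)x - 6
  8·L_1(x) = -8x^2 - 64x - 120
  (-2)·L_2(x) = -x^2 - 9x - 20
Adding term by term: -(19/2)x^2 - (153/2)x - 146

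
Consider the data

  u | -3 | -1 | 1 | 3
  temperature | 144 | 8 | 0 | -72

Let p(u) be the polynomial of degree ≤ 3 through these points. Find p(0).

0

Evaluate each Lagrange basis at u = 0:
L_0(0) = (1)·(-1)·(-3)/[(-2)·(-4)·(-6)] = -1/16
L_1(0) = (3)·(-1)·(-3)/[(2)·(-2)·(-4)] = 9/16
L_2(0) = (3)·(1)·(-3)/[(4)·(2)·(-2)] = 9/16
L_3(0) = (3)·(1)·(-1)/[(6)·(4)·(2)] = -1/16
Sum: 144·(-1/16) + 8·(9/16) + 0 + (-72)·(-1/16) = 0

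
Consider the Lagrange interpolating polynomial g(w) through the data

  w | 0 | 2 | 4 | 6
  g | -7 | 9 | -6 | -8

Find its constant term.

-7

Build the Lagrange basis polynomials:
L_0(w) = (w - 2)(w - 4)(w - 6) / [-48] = -(1/48)w^3 + (1/4)w^2 - (11/12)w + 1
L_1(w) = w(w - 4)(w - 6) / [16] = (1/16)w^3 - (5/8)w^2 + (3/2)w
L_2(w) = w(w - 2)(w - 6) / [-16] = -(1/16)w^3 + (1/2)w^2 - (3/4)w
L_3(w) = w(w - 2)(w - 4) / [48] = (1/48)w^3 - (1/8)w^2 + (1/6)w
g(w) = (-7)·L_0 + 9·L_1 + (-6)·L_2 + (-8)·L_3
Only the constant term is needed; take it from each L_i and combine:
(-7)·(1) + 9·(0) + (-6)·(0) + (-8)·(0) = -7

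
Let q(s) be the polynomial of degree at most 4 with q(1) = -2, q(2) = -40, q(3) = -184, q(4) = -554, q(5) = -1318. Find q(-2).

L_0(-2) = (-4)·(-5)·(-6)·(-7)/[(-1)·(-2)·(-3)·(-4)] = 35
L_1(-2) = (-3)·(-5)·(-6)·(-7)/[(1)·(-1)·(-2)·(-3)] = -105
L_2(-2) = (-3)·(-4)·(-6)·(-7)/[(2)·(1)·(-1)·(-2)] = 126
L_3(-2) = (-3)·(-4)·(-5)·(-7)/[(3)·(2)·(1)·(-1)] = -70
L_4(-2) = (-3)·(-4)·(-5)·(-6)/[(4)·(3)·(2)·(1)] = 15
Sum: (-2)·(35) + (-40)·(-105) + (-184)·(126) + (-554)·(-70) + (-1318)·(15) = -44

-44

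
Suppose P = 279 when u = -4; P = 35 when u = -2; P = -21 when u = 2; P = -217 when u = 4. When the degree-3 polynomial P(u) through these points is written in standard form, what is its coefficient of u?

L_0(u) = (u + 2)(u - 2)(u - 4) / [-96] = -(1/96)u^3 + (1/24)u^2 + (1/24)u - 1/6
L_1(u) = (u + 4)(u - 2)(u - 4) / [48] = (1/48)u^3 - (1/24)u^2 - (1/3)u + 2/3
L_2(u) = (u + 4)(u + 2)(u - 4) / [-48] = -(1/48)u^3 - (1/24)u^2 + (1/3)u + 2/3
L_3(u) = (u + 4)(u + 2)(u - 2) / [96] = (1/96)u^3 + (1/24)u^2 - (1/24)u - 1/6
P(u) = 279·L_0 + 35·L_1 + (-21)·L_2 + (-217)·L_3
Only the coefficient of u is needed; take it from each L_i and combine:
279·(1/24) + 35·(-1/3) + (-21)·(1/3) + (-217)·(-1/24) = 2

2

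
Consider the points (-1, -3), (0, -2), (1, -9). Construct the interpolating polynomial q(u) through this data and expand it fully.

q(u) = -4u^2 - 3u - 2

Newton's divided differences:
q[-1,0] = (-2 - (-3)) / (0 - (-1)) = 1
q[0,1] = (-9 - (-2)) / (1 - 0) = -7
q[-1,0,1] = (-7 - 1) / (1 - (-1)) = -4
q(u) = -3 + 1·(u + 1) + (-4)·(u + 1)u
Expanding: q(u) = -4u^2 - 3u - 2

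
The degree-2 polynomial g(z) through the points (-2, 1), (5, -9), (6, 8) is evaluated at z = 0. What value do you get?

-697/28

Evaluate each Lagrange basis at z = 0:
L_0(0) = (-5)·(-6)/[(-7)·(-8)] = 15/28
L_1(0) = (2)·(-6)/[(7)·(-1)] = 12/7
L_2(0) = (2)·(-5)/[(8)·(1)] = -5/4
Sum: 1·(15/28) + (-9)·(12/7) + 8·(-5/4) = -697/28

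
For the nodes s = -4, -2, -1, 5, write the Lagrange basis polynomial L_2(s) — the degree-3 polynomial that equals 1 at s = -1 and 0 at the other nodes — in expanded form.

L_2(s) = (s + 4)(s + 2)(s - 5) / [(3)·(1)·(-6)]
       = (s^3 + s^2 - 22s - 40) / (-18)

L_2(s) = -(1/18)s^3 - (1/18)s^2 + (11/9)s + 20/9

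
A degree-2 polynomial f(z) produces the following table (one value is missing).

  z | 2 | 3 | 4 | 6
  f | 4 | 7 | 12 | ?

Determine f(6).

28

The 3 known values determine f uniquely (degree ≤ 2).
L_0(6) = (3)·(2)/[(-1)·(-2)] = 3
L_1(6) = (4)·(2)/[(1)·(-1)] = -8
L_2(6) = (4)·(3)/[(2)·(1)] = 6
Sum: 4·(3) + 7·(-8) + 12·(6) = 28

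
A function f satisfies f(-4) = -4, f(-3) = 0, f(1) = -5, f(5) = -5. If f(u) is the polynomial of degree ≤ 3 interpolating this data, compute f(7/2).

-6799/768

Evaluate each Lagrange basis at u = 7/2:
L_0(7/2) = (13/2)·(5/2)·(-3/2)/[(-1)·(-5)·(-9)] = 13/24
L_1(7/2) = (15/2)·(5/2)·(-3/2)/[(1)·(-4)·(-8)] = -225/256
L_2(7/2) = (15/2)·(13/2)·(-3/2)/[(5)·(4)·(-4)] = 117/128
L_3(7/2) = (15/2)·(13/2)·(5/2)/[(9)·(8)·(4)] = 325/768
Sum: (-4)·(13/24) + 0 + (-5)·(117/128) + (-5)·(325/768) = -6799/768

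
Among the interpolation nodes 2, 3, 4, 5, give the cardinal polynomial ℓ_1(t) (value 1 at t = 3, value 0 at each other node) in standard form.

ℓ_1(t) = (t - 2)(t - 4)(t - 5) / [(1)·(-1)·(-2)]
       = (t^3 - 11t^2 + 38t - 40) / (2)

ℓ_1(t) = (1/2)t^3 - (11/2)t^2 + 19t - 20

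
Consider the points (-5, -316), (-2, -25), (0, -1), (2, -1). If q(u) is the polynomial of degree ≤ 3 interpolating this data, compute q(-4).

Using Newton's divided-difference form:
q[-5,-2] = (-25 - (-316)) / (-2 - (-5)) = 97
q[-2,0] = (-1 - (-25)) / (0 - (-2)) = 12
q[0,2] = (-1 - (-1)) / (2 - 0) = 0
q[-5,-2,0] = (12 - 97) / (0 - (-5)) = -17
q[-2,0,2] = (0 - 12) / (2 - (-2)) = -3
q[-5,-2,0,2] = (-3 - (-17)) / (2 - (-5)) = 2
q(-4) = -316 + 97·(1) + (-17)·(1)·(-2) + 2·(1)·(-2)·(-4) = -169

-169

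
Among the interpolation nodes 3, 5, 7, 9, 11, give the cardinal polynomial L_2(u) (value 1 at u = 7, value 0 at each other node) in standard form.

L_2(u) = (u - 3)(u - 5)(u - 9)(u - 11) / [(4)·(2)·(-2)·(-4)]
       = (u^4 - 28u^3 + 274u^2 - 1092u + 1485) / (64)

L_2(u) = (1/64)u^4 - (7/16)u^3 + (137/32)u^2 - (273/16)u + 1485/64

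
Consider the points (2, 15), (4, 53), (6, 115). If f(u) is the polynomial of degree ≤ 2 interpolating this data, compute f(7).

Evaluate each Lagrange basis at u = 7:
L_0(7) = (3)·(1)/[(-2)·(-4)] = 3/8
L_1(7) = (5)·(1)/[(2)·(-2)] = -5/4
L_2(7) = (5)·(3)/[(4)·(2)] = 15/8
Sum: 15·(3/8) + 53·(-5/4) + 115·(15/8) = 155

155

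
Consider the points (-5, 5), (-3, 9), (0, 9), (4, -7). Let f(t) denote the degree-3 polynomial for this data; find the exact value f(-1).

209/21

Evaluate each Lagrange basis at t = -1:
L_0(-1) = (2)·(-1)·(-5)/[(-2)·(-5)·(-9)] = -1/9
L_1(-1) = (4)·(-1)·(-5)/[(2)·(-3)·(-7)] = 10/21
L_2(-1) = (4)·(2)·(-5)/[(5)·(3)·(-4)] = 2/3
L_3(-1) = (4)·(2)·(-1)/[(9)·(7)·(4)] = -2/63
Sum: 5·(-1/9) + 9·(10/21) + 9·(2/3) + (-7)·(-2/63) = 209/21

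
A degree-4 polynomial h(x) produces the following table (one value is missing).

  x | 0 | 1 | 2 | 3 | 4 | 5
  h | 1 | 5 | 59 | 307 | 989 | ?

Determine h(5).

2441

The 5 known values determine h uniquely (degree ≤ 4).
Evaluate each Lagrange basis at x = 5:
L_0(5) = (4)·(3)·(2)·(1)/[(-1)·(-2)·(-3)·(-4)] = 1
L_1(5) = (5)·(3)·(2)·(1)/[(1)·(-1)·(-2)·(-3)] = -5
L_2(5) = (5)·(4)·(2)·(1)/[(2)·(1)·(-1)·(-2)] = 10
L_3(5) = (5)·(4)·(3)·(1)/[(3)·(2)·(1)·(-1)] = -10
L_4(5) = (5)·(4)·(3)·(2)/[(4)·(3)·(2)·(1)] = 5
Sum: 1·(1) + 5·(-5) + 59·(10) + 307·(-10) + 989·(5) = 2441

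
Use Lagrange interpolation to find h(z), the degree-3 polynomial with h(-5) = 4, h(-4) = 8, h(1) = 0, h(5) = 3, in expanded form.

Build the Lagrange basis polynomials:
L_0(z) = (z + 4)(z - 1)(z - 5) / [-60] = -(1/60)z^3 + (1/30)z^2 + (19/60)z - 1/3
L_1(z) = (z + 5)(z - 1)(z - 5) / [45] = (1/45)z^3 - (1/45)z^2 - (5/9)z + 5/9
L_2(z) = (z + 5)(z + 4)(z - 5) / [-120] = -(1/120)z^3 - (1/30)z^2 + (5/24)z + 5/6
L_3(z) = (z + 5)(z + 4)(z - 1) / [360] = (1/360)z^3 + (1/45)z^2 + (11/360)z - 1/18
h(z) = 4·L_0 + 8·L_1 + 0·L_2 + 3·L_3
  4·L_0(z) = -(1/15)z^3 + (2/15)z^2 + (19/15)z - 4/3
  8·L_1(z) = (8/45)z^3 - (8/45)z^2 - (40/9)z + 40/9
  0·L_2(z) = 0
  3·L_3(z) = (1/120)z^3 + (1/15)z^2 + (11/120)z - 1/6
Adding term by term: (43/360)z^3 + (1/45)z^2 - (1111/360)z + 53/18

h(z) = (43/360)z^3 + (1/45)z^2 - (1111/360)z + 53/18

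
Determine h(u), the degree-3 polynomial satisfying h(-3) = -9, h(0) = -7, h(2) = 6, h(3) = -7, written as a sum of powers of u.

h(u) = -(23/18)u^3 - (1/9)u^2 + (71/6)u - 7

Build the Lagrange basis polynomials:
L_0(u) = u(u - 2)(u - 3) / [-90] = -(1/90)u^3 + (1/18)u^2 - (1/15)u
L_1(u) = (u + 3)(u - 2)(u - 3) / [18] = (1/18)u^3 - (1/9)u^2 - (1/2)u + 1
L_2(u) = (u + 3)u(u - 3) / [-10] = -(1/10)u^3 + (9/10)u
L_3(u) = (u + 3)u(u - 2) / [18] = (1/18)u^3 + (1/18)u^2 - (1/3)u
h(u) = (-9)·L_0 + (-7)·L_1 + 6·L_2 + (-7)·L_3
  (-9)·L_0(u) = (1/10)u^3 - (1/2)u^2 + (3/5)u
  (-7)·L_1(u) = -(7/18)u^3 + (7/9)u^2 + (7/2)u - 7
  6·L_2(u) = -(3/5)u^3 + (27/5)u
  (-7)·L_3(u) = -(7/18)u^3 - (7/18)u^2 + (7/3)u
Adding term by term: -(23/18)u^3 - (1/9)u^2 + (71/6)u - 7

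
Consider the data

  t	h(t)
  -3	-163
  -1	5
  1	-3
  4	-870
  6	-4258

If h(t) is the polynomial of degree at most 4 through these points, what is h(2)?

-58

Evaluate each Lagrange basis at t = 2:
L_0(2) = (3)·(1)·(-2)·(-4)/[(-2)·(-4)·(-7)·(-9)] = 1/21
L_1(2) = (5)·(1)·(-2)·(-4)/[(2)·(-2)·(-5)·(-7)] = -2/7
L_2(2) = (5)·(3)·(-2)·(-4)/[(4)·(2)·(-3)·(-5)] = 1
L_3(2) = (5)·(3)·(1)·(-4)/[(7)·(5)·(3)·(-2)] = 2/7
L_4(2) = (5)·(3)·(1)·(-2)/[(9)·(7)·(5)·(2)] = -1/21
Sum: (-163)·(1/21) + 5·(-2/7) + (-3)·(1) + (-870)·(2/7) + (-4258)·(-1/21) = -58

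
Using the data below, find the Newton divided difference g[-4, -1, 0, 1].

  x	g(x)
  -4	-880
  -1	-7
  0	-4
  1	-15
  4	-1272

13

g[-4,-1] = (-7 - (-880)) / (-1 - (-4)) = 291
g[-1,0] = (-4 - (-7)) / (0 - (-1)) = 3
g[0,1] = (-15 - (-4)) / (1 - 0) = -11
g[-4,-1,0] = (3 - 291) / (0 - (-4)) = -72
g[-1,0,1] = (-11 - 3) / (1 - (-1)) = -7
g[-4,-1,0,1] = (-7 - (-72)) / (1 - (-4)) = 13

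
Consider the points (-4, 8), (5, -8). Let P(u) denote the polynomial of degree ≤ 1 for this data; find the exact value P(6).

-88/9

L_0(6) = (1)/[(-9)] = -1/9
L_1(6) = (10)/[(9)] = 10/9
Sum: 8·(-1/9) + (-8)·(10/9) = -88/9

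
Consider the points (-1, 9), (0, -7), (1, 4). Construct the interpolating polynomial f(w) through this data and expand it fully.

f(w) = (27/2)w^2 - (5/2)w - 7

Build the Lagrange basis polynomials:
L_0(w) = w(w - 1) / [2] = (1/2)w^2 - (1/2)w
L_1(w) = (w + 1)(w - 1) / [-1] = -w^2 + 1
L_2(w) = (w + 1)w / [2] = (1/2)w^2 + (1/2)w
f(w) = 9·L_0 + (-7)·L_1 + 4·L_2
  9·L_0(w) = (9/2)w^2 - (9/2)w
  (-7)·L_1(w) = 7w^2 - 7
  4·L_2(w) = 2w^2 + 2w
Adding term by term: (27/2)w^2 - (5/2)w - 7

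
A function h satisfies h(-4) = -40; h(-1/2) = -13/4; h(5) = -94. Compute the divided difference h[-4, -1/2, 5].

h[-4,-1/2] = (-13/4 - (-40)) / (-1/2 - (-4)) = 21/2
h[-1/2,5] = (-94 - (-13/4)) / (5 - (-1/2)) = -33/2
h[-4,-1/2,5] = (-33/2 - 21/2) / (5 - (-4)) = -3

-3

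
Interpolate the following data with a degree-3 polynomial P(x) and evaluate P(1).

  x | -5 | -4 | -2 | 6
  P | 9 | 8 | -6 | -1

-3027/88

L_0(1) = (5)·(3)·(-5)/[(-1)·(-3)·(-11)] = 25/11
L_1(1) = (6)·(3)·(-5)/[(1)·(-2)·(-10)] = -9/2
L_2(1) = (6)·(5)·(-5)/[(3)·(2)·(-8)] = 25/8
L_3(1) = (6)·(5)·(3)/[(11)·(10)·(8)] = 9/88
Sum: 9·(25/11) + 8·(-9/2) + (-6)·(25/8) + (-1)·(9/88) = -3027/88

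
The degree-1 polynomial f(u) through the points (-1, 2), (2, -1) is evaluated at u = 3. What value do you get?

L_0(3) = (1)/[(-3)] = -1/3
L_1(3) = (4)/[(3)] = 4/3
Sum: 2·(-1/3) + (-1)·(4/3) = -2

-2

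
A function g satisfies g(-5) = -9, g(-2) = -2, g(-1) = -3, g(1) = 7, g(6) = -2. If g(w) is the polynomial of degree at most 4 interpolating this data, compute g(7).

-23327/385

Using Newton's divided-difference form:
g[-5,-2] = (-2 - (-9)) / (-2 - (-5)) = 7/3
g[-2,-1] = (-3 - (-2)) / (-1 - (-2)) = -1
g[-1,1] = (7 - (-3)) / (1 - (-1)) = 5
g[1,6] = (-2 - 7) / (6 - 1) = -9/5
g[-5,-2,-1] = (-1 - 7/3) / (-1 - (-5)) = -5/6
g[-2,-1,1] = (5 - (-1)) / (1 - (-2)) = 2
g[-1,1,6] = (-9/5 - 5) / (6 - (-1)) = -34/35
g[-5,-2,-1,1] = (2 - (-5/6)) / (1 - (-5)) = 17/36
g[-2,-1,1,6] = (-34/35 - 2) / (6 - (-2)) = -13/35
g[-5,-2,-1,1,6] = (-13/35 - 17/36) / (6 - (-5)) = -1063/13860
g(7) = -9 + (7/3)·(12) + (-5/6)·(12)·(9) + (17/36)·(12)·(9)·(8) + (-1063/13860)·(12)·(9)·(8)·(6) = -23327/385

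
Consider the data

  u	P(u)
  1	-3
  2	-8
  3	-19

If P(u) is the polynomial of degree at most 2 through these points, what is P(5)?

Using Newton's divided-difference form:
P[1,2] = (-8 - (-3)) / (2 - 1) = -5
P[2,3] = (-19 - (-8)) / (3 - 2) = -11
P[1,2,3] = (-11 - (-5)) / (3 - 1) = -3
P(5) = -3 + (-5)·(4) + (-3)·(4)·(3) = -59

-59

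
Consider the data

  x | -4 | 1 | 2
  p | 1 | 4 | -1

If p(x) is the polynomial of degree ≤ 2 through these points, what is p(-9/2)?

-28/15

Evaluate each Lagrange basis at x = -9/2:
L_0(-9/2) = (-11/2)·(-13/2)/[(-5)·(-6)] = 143/120
L_1(-9/2) = (-1/2)·(-13/2)/[(5)·(-1)] = -13/20
L_2(-9/2) = (-1/2)·(-11/2)/[(6)·(1)] = 11/24
Sum: 1·(143/120) + 4·(-13/20) + (-1)·(11/24) = -28/15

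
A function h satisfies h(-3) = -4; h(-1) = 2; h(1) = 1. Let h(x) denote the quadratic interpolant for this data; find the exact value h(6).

-257/8

Evaluate each Lagrange basis at x = 6:
L_0(6) = (7)·(5)/[(-2)·(-4)] = 35/8
L_1(6) = (9)·(5)/[(2)·(-2)] = -45/4
L_2(6) = (9)·(7)/[(4)·(2)] = 63/8
Sum: (-4)·(35/8) + 2·(-45/4) + 1·(63/8) = -257/8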